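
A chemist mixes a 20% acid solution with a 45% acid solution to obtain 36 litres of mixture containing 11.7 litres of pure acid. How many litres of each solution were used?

Let a = litres of solution A, b = litres of solution B.
  a + b = 36
  (1/5)a + (9/20)b = 117/10
From equation 1: a = 36 − b.
Substitute into equation 2 and solve: b = 18.
Then a = 18.

litres of solution A: 18, litres of solution B: 18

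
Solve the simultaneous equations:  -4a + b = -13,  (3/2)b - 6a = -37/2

Row-reduce:
R1 ← R1 / (-4).
R2 ← R2 + 6·R1.
Row 2 reduces to 0 = 1, a contradiction. The system is inconsistent.

no solution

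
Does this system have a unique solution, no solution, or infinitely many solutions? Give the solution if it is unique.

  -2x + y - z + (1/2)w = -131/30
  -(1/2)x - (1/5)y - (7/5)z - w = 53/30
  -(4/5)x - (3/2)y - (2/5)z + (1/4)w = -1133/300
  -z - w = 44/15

x = 11/5, y = 1, z = -1/3, w = -13/5

Row-reduce the augmented matrix:
R1 ← R1 / (-2).
R2 ← R2 + 1/2·R1.
R3 ← R3 + 4/5·R1.
R2 ← R2 / (-9/20).
R1 ← R1 + 1/2·R2.
R3 ← R3 + 19/10·R2.
R3 ← R3 / (437/90).
R1 ← R1 − 16/9·R3.
R2 ← R2 − 23/9·R3.
R4 ← R4 + 1·R3.
R4 ← R4 / (-5/437).
R1 ← R1 + 331/437·R4.
R2 ← R2 + 1/38·R4.
R3 ← R3 − 432/437·R4.
Reading off the reduced rows gives x = 11/5, y = 1, z = -1/3, w = -13/5.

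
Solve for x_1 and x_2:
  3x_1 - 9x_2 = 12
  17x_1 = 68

x_1 = 4, x_2 = 0

Row-reduce the augmented matrix:
R1 ← R1 / (3).
R2 ← R2 − 17·R1.
R2 ← R2 / (51).
R1 ← R1 + 3·R2.
Reading off the reduced rows gives x_1 = 4, x_2 = 0.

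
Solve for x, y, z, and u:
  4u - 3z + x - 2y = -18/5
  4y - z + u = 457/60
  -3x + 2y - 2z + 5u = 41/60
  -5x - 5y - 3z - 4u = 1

Row-reduce the augmented matrix:
R3 ← R3 + 3·R1.
R4 ← R4 + 5·R1.
R2 ← R2 / (4).
R1 ← R1 + 2·R2.
R3 ← R3 + 4·R2.
R4 ← R4 + 15·R2.
R3 ← R3 / (-12).
R1 ← R1 + 7/2·R3.
R2 ← R2 + 1/4·R3.
R4 ← R4 + 87/4·R3.
R4 ← R4 / (-103/8).
R1 ← R1 + 3/4·R4.
R2 ← R2 + 1/8·R4.
R3 ← R3 + 3/2·R4.
Reading off the reduced rows gives x = 0, y = 9/5, z = -5/3, u = -5/4.

x = 0, y = 9/5, z = -5/3, u = -5/4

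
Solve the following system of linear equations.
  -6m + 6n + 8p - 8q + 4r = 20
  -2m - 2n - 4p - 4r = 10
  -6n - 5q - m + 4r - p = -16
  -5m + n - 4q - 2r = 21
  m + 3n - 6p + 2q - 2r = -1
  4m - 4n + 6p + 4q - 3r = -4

Row-reduce:
R1 ← R1 / (-6).
R2 ← R2 + 2·R1.
R3 ← R3 + 1·R1.
R4 ← R4 + 5·R1.
R5 ← R5 − 1·R1.
R6 ← R6 − 4·R1.
R2 ← R2 / (-4).
R1 ← R1 + 1·R2.
R3 ← R3 + 7·R2.
R4 ← R4 + 4·R2.
R5 ← R5 − 4·R2.
R3 ← R3 / (28/3).
R1 ← R1 − 1/3·R3.
R2 ← R2 − 5/3·R3.
R5 ← R5 + 34/3·R3.
R6 ← R6 − 34/3·R3.
Swap R4 and R5.
R4 ← R4 / (-95/14).
R1 ← R1 − 27/28·R4.
R2 ← R2 − 23/28·R4.
R3 ← R3 + 25/28·R4.
R6 ← R6 − 123/14·R4.
Swap R5 and R6.
R5 ← R5 / (-421/95).
R1 ← R1 − 138/95·R5.
R2 ← R2 − 12/95·R5.
R3 ← R3 − 4/19·R5.
R4 ← R4 + 122/95·R5.
Row 6 reduces to 0 = 1, a contradiction. The system is inconsistent.

no solution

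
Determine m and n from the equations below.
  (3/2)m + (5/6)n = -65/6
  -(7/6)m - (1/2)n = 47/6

m = -5, n = -4

Row-reduce the augmented matrix:
R1 ← R1 / (3/2).
R2 ← R2 + 7/6·R1.
R2 ← R2 / (4/27).
R1 ← R1 − 5/9·R2.
Reading off the reduced rows gives m = -5, n = -4.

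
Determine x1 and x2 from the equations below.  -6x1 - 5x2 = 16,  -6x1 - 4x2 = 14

Row-reduce the augmented matrix:
R1 ← R1 / (-6).
R2 ← R2 + 6·R1.
R1 ← R1 − 5/6·R2.
Reading off the reduced rows gives x1 = -1, x2 = -2.

x1 = -1, x2 = -2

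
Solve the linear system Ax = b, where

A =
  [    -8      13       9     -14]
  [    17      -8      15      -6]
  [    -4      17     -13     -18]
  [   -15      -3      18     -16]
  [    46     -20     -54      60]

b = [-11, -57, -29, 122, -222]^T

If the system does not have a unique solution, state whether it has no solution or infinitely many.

x_1 = -6, x_2 = -6, x_3 = -1, x_4 = -2

Row-reduce the augmented matrix:
R1 ← R1 / (-8).
R2 ← R2 − 17·R1.
R3 ← R3 + 4·R1.
R4 ← R4 + 15·R1.
R5 ← R5 − 46·R1.
R2 ← R2 / (157/8).
R1 ← R1 + 13/8·R2.
R3 ← R3 − 21/2·R2.
R4 ← R4 + 219/8·R2.
R5 ← R5 − 219/4·R2.
R3 ← R3 / (-5614/157).
R1 ← R1 − 267/157·R3.
R2 ← R2 − 273/157·R3.
R4 ← R4 − 7650/157·R3.
R5 ← R5 + 15300/157·R3.
R4 ← R4 / (-80120/2807).
R1 ← R1 + 2312/2807·R4.
R2 ← R2 + 572/401·R4.
R3 ← R3 + 638/2807·R4.
R5 ← R5 − 160240/2807·R4.
R5 reduces to 0 = 0, so the extra equation is consistent.
Reading off the reduced rows gives x_1 = -6, x_2 = -6, x_3 = -1, x_4 = -2.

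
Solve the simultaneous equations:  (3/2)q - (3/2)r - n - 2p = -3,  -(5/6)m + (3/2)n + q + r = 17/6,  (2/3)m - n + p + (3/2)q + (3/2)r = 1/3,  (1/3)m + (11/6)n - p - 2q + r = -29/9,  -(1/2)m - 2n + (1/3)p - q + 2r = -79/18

Row-reduce the augmented matrix:
Swap R1 and R2.
R1 ← R1 / (-5/6).
R3 ← R3 − 2/3·R1.
R4 ← R4 − 1/3·R1.
R5 ← R5 + 1/2·R1.
R2 ← R2 / (-1).
R1 ← R1 + 9/5·R2.
R3 ← R3 − 1/5·R2.
R4 ← R4 − 73/30·R2.
R5 ← R5 + 29/10·R2.
R3 ← R3 / (3/5).
R1 ← R1 − 18/5·R3.
R2 ← R2 − 2·R3.
R4 ← R4 + 88/15·R3.
R5 ← R5 − 92/15·R3.
R4 ← R4 / (989/36).
R1 ← R1 + 39/2·R4.
R2 ← R2 + 61/6·R4.
R3 ← R3 − 13/3·R4.
R5 ← R5 + 1171/36·R4.
R5 ← R5 / (5732/989).
R1 ← R1 − 1764/989·R5.
R2 ← R2 − 1224/989·R5.
R3 ← R3 − 597/989·R5.
R4 ← R4 − 623/989·R5.
Reading off the reduced rows gives m = -1, n = 4/3, p = 7/3, q = 1, r = -1.

m = -1, n = 4/3, p = 7/3, q = 1, r = -1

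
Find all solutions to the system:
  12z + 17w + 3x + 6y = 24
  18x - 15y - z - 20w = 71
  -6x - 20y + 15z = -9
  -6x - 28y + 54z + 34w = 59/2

no solution

Row-reduce:
R1 ← R1 / (3).
R2 ← R2 − 18·R1.
R3 ← R3 + 6·R1.
R4 ← R4 + 6·R1.
R2 ← R2 / (-51).
R1 ← R1 − 2·R2.
R3 ← R3 + 8·R2.
R4 ← R4 + 16·R2.
R3 ← R3 / (2573/51).
R1 ← R1 − 58/51·R3.
R2 ← R2 − 73/51·R3.
R4 ← R4 − 5146/51·R3.
Row 4 reduces to 0 = -1/2, a contradiction. The system is inconsistent.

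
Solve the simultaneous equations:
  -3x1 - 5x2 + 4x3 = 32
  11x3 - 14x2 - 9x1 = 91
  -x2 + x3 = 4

Row-reduce:
R1 ← R1 / (-3).
R2 ← R2 + 9·R1.
R1 ← R1 − 5/3·R2.
R3 ← R3 + 1·R2.
Row 3 reduces to 0 = -1, a contradiction. The system is inconsistent.

no solution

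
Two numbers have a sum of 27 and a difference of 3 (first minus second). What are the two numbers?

first number: 15, second number: 12

Let x = first number, y = second number.
  x + y = 27
  -y + x = 3
Row-reduce the augmented matrix:
R2 ← R2 − 1·R1.
R2 ← R2 / (-2).
R1 ← R1 − 1·R2.
Reading off the reduced rows gives x = 15, y = 12.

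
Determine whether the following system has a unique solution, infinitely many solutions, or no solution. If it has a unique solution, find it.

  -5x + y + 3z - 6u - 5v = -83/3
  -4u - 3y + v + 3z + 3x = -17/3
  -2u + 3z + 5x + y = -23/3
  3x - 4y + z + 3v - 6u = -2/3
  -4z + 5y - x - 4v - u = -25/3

x = 1/3, y = -1, z = -5/3, u = 5/3, v = 2

Row-reduce the augmented matrix:
R1 ← R1 / (-5).
R2 ← R2 − 3·R1.
R3 ← R3 − 5·R1.
R4 ← R4 − 3·R1.
R5 ← R5 + 1·R1.
R2 ← R2 / (-12/5).
R1 ← R1 + 1/5·R2.
R3 ← R3 − 2·R2.
R4 ← R4 + 17/5·R2.
R5 ← R5 − 24/5·R2.
R3 ← R3 / (10).
R1 ← R1 + 1·R3.
R2 ← R2 + 2·R3.
R4 ← R4 + 4·R3.
R5 ← R5 − 5·R3.
R4 ← R4 / (-137/30).
R1 ← R1 − 2/5·R4.
R2 ← R2 − 3/10·R4.
R3 ← R3 + 43/30·R4.
R5 ← R5 + 47/6·R4.
R5 ← R5 / (-1083/274).
R1 ← R1 − 141/274·R5.
R2 ← R2 + 67/137·R5.
R3 ← R3 + 197/274·R5.
R4 ← R4 + 5/137·R5.
Reading off the reduced rows gives x = 1/3, y = -1, z = -5/3, u = 5/3, v = 2.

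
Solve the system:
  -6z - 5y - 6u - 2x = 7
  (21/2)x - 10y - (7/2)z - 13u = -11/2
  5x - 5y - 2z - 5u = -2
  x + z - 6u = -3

infinitely many solutions

Row-reduce:
R1 ← R1 / (-2).
R2 ← R2 − 21/2·R1.
R3 ← R3 − 5·R1.
R4 ← R4 − 1·R1.
R2 ← R2 / (-145/4).
R1 ← R1 − 5/2·R2.
R3 ← R3 + 35/2·R2.
R4 ← R4 + 5/2·R2.
R3 ← R3 / (-3/29).
R1 ← R1 − 17/29·R3.
R2 ← R2 − 28/29·R3.
R4 ← R4 − 12/29·R3.
Rank is 3 with 4 unknowns, leaving u free.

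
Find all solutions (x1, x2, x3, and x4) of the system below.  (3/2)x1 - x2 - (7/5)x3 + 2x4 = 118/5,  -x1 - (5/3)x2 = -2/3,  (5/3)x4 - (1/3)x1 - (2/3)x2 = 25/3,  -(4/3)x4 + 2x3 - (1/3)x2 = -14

Row-reduce the augmented matrix:
R1 ← R1 / (3/2).
R2 ← R2 + 1·R1.
R3 ← R3 + 1/3·R1.
R2 ← R2 / (-7/3).
R1 ← R1 + 2/3·R2.
R3 ← R3 + 8/9·R2.
R4 ← R4 + 1/3·R2.
R3 ← R3 / (2/45).
R1 ← R1 + 2/3·R3.
R2 ← R2 − 2/5·R3.
R4 ← R4 − 32/15·R3.
R4 ← R4 / (-1648/21).
R1 ← R1 − 25·R4.
R2 ← R2 + 15·R4.
R3 ← R3 − 505/14·R4.
Reading off the reduced rows gives x1 = 4, x2 = -2, x3 = -4, x4 = 5.

x1 = 4, x2 = -2, x3 = -4, x4 = 5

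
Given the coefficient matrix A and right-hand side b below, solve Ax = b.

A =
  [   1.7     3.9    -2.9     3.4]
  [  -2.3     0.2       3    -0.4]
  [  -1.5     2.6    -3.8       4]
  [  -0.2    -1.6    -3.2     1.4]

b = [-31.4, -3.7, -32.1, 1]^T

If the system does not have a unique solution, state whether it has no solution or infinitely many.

x_1 = 1, x_2 = -4, x_3 = -1, x_4 = -6

Row-reduce the augmented matrix:
R1 ← R1 / (17/10).
R2 ← R2 + 23/10·R1.
R3 ← R3 + 3/2·R1.
R4 ← R4 + 1/5·R1.
R2 ← R2 / (931/170).
R1 ← R1 − 39/17·R2.
R3 ← R3 − 1027/170·R2.
R4 ← R4 + 97/85·R2.
R3 ← R3 / (-24858/4655).
R1 ← R1 + 1228/931·R3.
R2 ← R2 + 157/931·R3.
R4 ← R4 + 3476/931·R3.
R4 ← R4 / (63407/62145).
R1 ← R1 + 4276/12429·R4.
R2 ← R2 − 8603/12429·R4.
R3 ← R3 + 5509/12429·R4.
Reading off the reduced rows gives x_1 = 1, x_2 = -4, x_3 = -1, x_4 = -6.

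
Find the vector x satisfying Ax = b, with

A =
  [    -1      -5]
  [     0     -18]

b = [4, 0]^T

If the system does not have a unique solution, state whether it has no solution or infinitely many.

Row-reduce the augmented matrix:
R1 ← R1 / (-1).
R2 ← R2 / (-18).
R1 ← R1 − 5·R2.
Reading off the reduced rows gives x_1 = -4, x_2 = 0.

x_1 = -4, x_2 = 0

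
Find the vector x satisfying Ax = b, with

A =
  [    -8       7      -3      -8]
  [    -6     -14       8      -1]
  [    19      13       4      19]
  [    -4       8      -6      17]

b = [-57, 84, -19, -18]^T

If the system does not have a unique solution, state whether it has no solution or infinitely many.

Row-reduce the augmented matrix:
R1 ← R1 / (-8).
R2 ← R2 + 6·R1.
R3 ← R3 − 19·R1.
R4 ← R4 + 4·R1.
R2 ← R2 / (-77/4).
R1 ← R1 + 7/8·R2.
R3 ← R3 − 237/8·R2.
R4 ← R4 − 9/2·R2.
R3 ← R3 / (974/77).
R1 ← R1 + 1/11·R3.
R2 ← R2 + 41/77·R3.
R4 ← R4 + 162/77·R3.
R4 ← R4 / (22839/974).
R1 ← R1 − 1613/1948·R4.
R2 ← R2 − 125/1948·R4.
R3 ← R3 − 1185/1948·R4.
Reading off the reduced rows gives x_1 = 0, x_2 = -5, x_3 = 2, x_4 = 2.

x_1 = 0, x_2 = -5, x_3 = 2, x_4 = 2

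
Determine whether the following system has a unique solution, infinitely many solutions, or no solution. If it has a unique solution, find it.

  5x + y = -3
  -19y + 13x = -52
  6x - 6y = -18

no solution

Row-reduce:
R1 ← R1 / (5).
R2 ← R2 − 13·R1.
R3 ← R3 − 6·R1.
R2 ← R2 / (-108/5).
R1 ← R1 − 1/5·R2.
R3 ← R3 + 36/5·R2.
Row 3 reduces to 0 = 1/3, a contradiction. The system is inconsistent.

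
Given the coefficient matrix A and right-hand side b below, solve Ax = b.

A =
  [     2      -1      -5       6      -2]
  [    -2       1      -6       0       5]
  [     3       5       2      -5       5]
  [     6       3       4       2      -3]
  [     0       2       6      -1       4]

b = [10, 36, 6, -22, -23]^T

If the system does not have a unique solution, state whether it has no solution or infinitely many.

x_1 = -3, x_2 = 5, x_3 = -5, x_4 = -1, x_5 = -1

Row-reduce the augmented matrix:
R1 ← R1 / (2).
R2 ← R2 + 2·R1.
R3 ← R3 − 3·R1.
R4 ← R4 − 6·R1.
Swap R2 and R3.
R2 ← R2 / (13/2).
R1 ← R1 + 1/2·R2.
R4 ← R4 − 6·R2.
R5 ← R5 − 2·R2.
R3 ← R3 / (-11).
R1 ← R1 + 23/13·R3.
R2 ← R2 − 19/13·R3.
R4 ← R4 − 133/13·R3.
R5 ← R5 − 40/13·R3.
R4 ← R4 / (358/143).
R1 ← R1 − 137/143·R4.
R2 ← R2 + 194/143·R4.
R3 ← R3 + 6/11·R4.
R5 ← R5 − 713/143·R4.
R5 ← R5 / (994/179).
R1 ← R1 + 46/179·R5.
R2 ← R2 − 137/179·R5.
R3 ← R3 + 111/179·R5.
R4 ← R4 + 114/179·R5.
Reading off the reduced rows gives x_1 = -3, x_2 = 5, x_3 = -5, x_4 = -1, x_5 = -1.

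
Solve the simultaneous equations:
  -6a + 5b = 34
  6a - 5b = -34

infinitely many solutions

Row-reduce:
R1 ← R1 / (-6).
R2 ← R2 − 6·R1.
Rank is 1 with 2 unknowns, leaving b free.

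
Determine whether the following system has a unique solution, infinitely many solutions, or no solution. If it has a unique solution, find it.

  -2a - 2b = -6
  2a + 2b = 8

no solution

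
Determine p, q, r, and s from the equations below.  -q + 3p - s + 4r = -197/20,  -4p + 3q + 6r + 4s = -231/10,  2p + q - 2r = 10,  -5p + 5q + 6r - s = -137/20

Row-reduce the augmented matrix:
R1 ← R1 / (3).
R2 ← R2 + 4·R1.
R3 ← R3 − 2·R1.
R4 ← R4 + 5·R1.
R2 ← R2 / (5/3).
R1 ← R1 + 1/3·R2.
R3 ← R3 − 5/3·R2.
R4 ← R4 − 10/3·R2.
R3 ← R3 / (-16).
R1 ← R1 − 18/5·R3.
R2 ← R2 − 34/5·R3.
R4 ← R4 + 10·R3.
R4 ← R4 / (-27/4).
R1 ← R1 + 1/4·R4.
R2 ← R2 − 3/4·R4.
R3 ← R3 − 1/8·R4.
Reading off the reduced rows gives p = 3/4, q = 5/2, r = -3, s = -12/5.

p = 3/4, q = 5/2, r = -3, s = -12/5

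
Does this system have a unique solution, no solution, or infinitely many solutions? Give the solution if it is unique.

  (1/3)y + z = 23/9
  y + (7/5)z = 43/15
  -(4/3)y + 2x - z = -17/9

Row-reduce the augmented matrix:
Swap R1 and R3.
R1 ← R1 / (2).
R1 ← R1 + 2/3·R2.
R3 ← R3 − 1/3·R2.
R3 ← R3 / (8/15).
R1 ← R1 − 13/30·R3.
R2 ← R2 − 7/5·R3.
Reading off the reduced rows gives x = -1/3, y = -4/3, z = 3.

x = -1/3, y = -4/3, z = 3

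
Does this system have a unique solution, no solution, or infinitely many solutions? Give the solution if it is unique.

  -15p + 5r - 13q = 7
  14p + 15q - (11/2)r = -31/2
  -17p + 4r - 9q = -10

infinitely many solutions

Row-reduce:
R1 ← R1 / (-15).
R2 ← R2 − 14·R1.
R3 ← R3 + 17·R1.
R2 ← R2 / (43/15).
R1 ← R1 − 13/15·R2.
R3 ← R3 − 86/15·R2.
Rank is 2 with 3 unknowns, leaving r free.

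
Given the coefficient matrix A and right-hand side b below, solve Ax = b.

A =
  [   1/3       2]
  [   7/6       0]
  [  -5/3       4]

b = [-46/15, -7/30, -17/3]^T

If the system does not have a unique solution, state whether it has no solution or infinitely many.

x_1 = -1/5, x_2 = -3/2

Row-reduce the augmented matrix:
R1 ← R1 / (1/3).
R2 ← R2 − 7/6·R1.
R3 ← R3 + 5/3·R1.
R2 ← R2 / (-7).
R1 ← R1 − 6·R2.
R3 ← R3 − 14·R2.
R3 reduces to 0 = 0, so the extra equation is consistent.
Reading off the reduced rows gives x_1 = -1/5, x_2 = -3/2.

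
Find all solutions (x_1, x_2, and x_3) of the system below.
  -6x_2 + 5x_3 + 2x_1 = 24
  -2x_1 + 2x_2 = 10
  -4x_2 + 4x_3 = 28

Row-reduce the augmented matrix:
R1 ← R1 / (2).
R2 ← R2 + 2·R1.
R2 ← R2 / (-4).
R1 ← R1 + 3·R2.
R3 ← R3 + 4·R2.
R3 ← R3 / (-1).
R1 ← R1 + 5/4·R3.
R2 ← R2 + 5/4·R3.
Reading off the reduced rows gives x_1 = -6, x_2 = -1, x_3 = 6.

x_1 = -6, x_2 = -1, x_3 = 6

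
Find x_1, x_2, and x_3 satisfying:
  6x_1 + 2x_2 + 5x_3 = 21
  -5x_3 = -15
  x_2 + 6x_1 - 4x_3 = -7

Row-reduce the augmented matrix:
R1 ← R1 / (6).
R3 ← R3 − 6·R1.
Swap R2 and R3.
R2 ← R2 / (-1).
R1 ← R1 − 1/3·R2.
R3 ← R3 / (-5).
R1 ← R1 + 13/6·R3.
R2 ← R2 − 9·R3.
Reading off the reduced rows gives x_1 = 2/3, x_2 = 1, x_3 = 3.

x_1 = 2/3, x_2 = 1, x_3 = 3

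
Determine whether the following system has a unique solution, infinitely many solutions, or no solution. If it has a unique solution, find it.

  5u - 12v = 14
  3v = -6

u = -2, v = -2

Row-reduce the augmented matrix:
R1 ← R1 / (5).
R2 ← R2 / (3).
R1 ← R1 + 12/5·R2.
Reading off the reduced rows gives u = -2, v = -2.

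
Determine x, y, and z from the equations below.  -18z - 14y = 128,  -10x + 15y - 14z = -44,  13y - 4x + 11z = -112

x = 4, y = -4, z = -4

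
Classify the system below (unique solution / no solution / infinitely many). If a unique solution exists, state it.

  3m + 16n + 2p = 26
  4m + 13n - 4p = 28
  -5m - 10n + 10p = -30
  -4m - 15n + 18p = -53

m = -1, n = 2, p = -3/2

Row-reduce the augmented matrix:
R1 ← R1 / (3).
R2 ← R2 − 4·R1.
R3 ← R3 + 5·R1.
R4 ← R4 + 4·R1.
R2 ← R2 / (-25/3).
R1 ← R1 − 16/3·R2.
R3 ← R3 − 50/3·R2.
R4 ← R4 − 19/3·R2.
Swap R3 and R4.
R3 ← R3 / (78/5).
R1 ← R1 + 18/5·R3.
R2 ← R2 − 4/5·R3.
R4 reduces to 0 = 0, so the extra equation is consistent.
Reading off the reduced rows gives m = -1, n = 2, p = -3/2.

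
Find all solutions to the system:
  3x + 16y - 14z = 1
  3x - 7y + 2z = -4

Row-reduce:
R1 ← R1 / (3).
R2 ← R2 − 3·R1.
R2 ← R2 / (-23).
R1 ← R1 − 16/3·R2.
Rank is 2 with 3 unknowns, leaving z free.

infinitely many solutions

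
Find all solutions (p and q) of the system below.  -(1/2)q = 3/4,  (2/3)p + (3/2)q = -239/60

Row-reduce the augmented matrix:
Swap R1 and R2.
R1 ← R1 / (2/3).
R2 ← R2 / (-1/2).
R1 ← R1 − 9/4·R2.
Reading off the reduced rows gives p = -13/5, q = -3/2.

p = -13/5, q = -3/2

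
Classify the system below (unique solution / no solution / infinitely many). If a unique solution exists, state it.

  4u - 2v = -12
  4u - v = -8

u = -1, v = 4

From equation 2: v = 8 + 4·u.
Substitute into equation 1 and solve: u = -1.
Then v = 4.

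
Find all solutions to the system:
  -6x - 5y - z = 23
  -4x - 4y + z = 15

infinitely many solutions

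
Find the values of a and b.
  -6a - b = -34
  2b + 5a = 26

From equation 1: b = 34 − 6·a.
Substitute into equation 2 and solve: a = 6.
Then b = -2.

a = 6, b = -2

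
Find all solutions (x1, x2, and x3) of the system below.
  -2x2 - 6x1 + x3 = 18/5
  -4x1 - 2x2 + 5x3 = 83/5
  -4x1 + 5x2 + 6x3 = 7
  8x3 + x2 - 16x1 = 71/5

Row-reduce the augmented matrix:
R1 ← R1 / (-6).
R2 ← R2 + 4·R1.
R3 ← R3 + 4·R1.
R4 ← R4 + 16·R1.
R2 ← R2 / (-2/3).
R1 ← R1 − 1/3·R2.
R3 ← R3 − 19/3·R2.
R4 ← R4 − 19/3·R2.
R3 ← R3 / (93/2).
R1 ← R1 − 2·R3.
R2 ← R2 + 13/2·R3.
R4 ← R4 − 93/2·R3.
R4 reduces to 0 = 0, so the extra equation is consistent.
Reading off the reduced rows gives x1 = 1/2, x2 = -9/5, x3 = 3.

x1 = 1/2, x2 = -9/5, x3 = 3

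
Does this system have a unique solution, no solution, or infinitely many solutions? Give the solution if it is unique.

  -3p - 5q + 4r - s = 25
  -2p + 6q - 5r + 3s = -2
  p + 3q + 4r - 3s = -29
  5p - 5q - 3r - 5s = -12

Row-reduce the augmented matrix:
R1 ← R1 / (-3).
R2 ← R2 + 2·R1.
R3 ← R3 − 1·R1.
R4 ← R4 − 5·R1.
R2 ← R2 / (28/3).
R1 ← R1 − 5/3·R2.
R3 ← R3 − 4/3·R2.
R4 ← R4 + 40/3·R2.
R3 ← R3 / (45/7).
R1 ← R1 − 1/28·R3.
R2 ← R2 + 23/28·R3.
R4 ← R4 + 51/7·R3.
R4 ← R4 / (-29/5).
R1 ← R1 + 3/10·R4.
R2 ← R2 + 1/10·R4.
R3 ← R3 + 3/5·R4.
Reading off the reduced rows gives p = -4, q = -4, r = -1, s = 3.

p = -4, q = -4, r = -1, s = 3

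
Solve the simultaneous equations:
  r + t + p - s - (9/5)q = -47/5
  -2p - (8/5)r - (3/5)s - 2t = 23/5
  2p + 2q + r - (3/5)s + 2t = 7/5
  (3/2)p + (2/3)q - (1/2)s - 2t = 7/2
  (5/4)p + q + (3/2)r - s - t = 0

p = 0, q = 3, r = -2, s = 1, t = -1

Row-reduce the augmented matrix:
R2 ← R2 + 2·R1.
R3 ← R3 − 2·R1.
R4 ← R4 − 3/2·R1.
R5 ← R5 − 5/4·R1.
R2 ← R2 / (-18/5).
R1 ← R1 + 9/5·R2.
R3 ← R3 − 28/5·R2.
R4 ← R4 − 101/30·R2.
R5 ← R5 − 13/4·R2.
R3 ← R3 / (-17/45).
R1 ← R1 − 4/5·R3.
R2 ← R2 + 1/9·R3.
R4 ← R4 + 152/135·R3.
R5 ← R5 − 11/18·R3.
R4 ← R4 / (129/20).
R1 ← R1 + 53/10·R4.
R2 ← R2 − 3/2·R4.
R3 ← R3 − 7·R4.
R5 ← R5 + 51/8·R4.
R5 ← R5 / (-491/86).
R1 ← R1 + 242/129·R5.
R2 ← R2 − 35/43·R5.
R3 ← R3 − 490/129·R5.
R4 ← R4 + 70/129·R5.
Reading off the reduced rows gives p = 0, q = 3, r = -2, s = 1, t = -1.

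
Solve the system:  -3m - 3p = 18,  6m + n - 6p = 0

infinitely many solutions

Row-reduce:
R1 ← R1 / (-3).
R2 ← R2 − 6·R1.
Rank is 2 with 3 unknowns, leaving p free.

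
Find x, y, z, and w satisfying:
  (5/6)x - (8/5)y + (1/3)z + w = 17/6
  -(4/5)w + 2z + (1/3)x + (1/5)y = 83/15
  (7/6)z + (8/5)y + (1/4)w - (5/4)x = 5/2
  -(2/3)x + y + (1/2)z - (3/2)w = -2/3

Row-reduce the augmented matrix:
R1 ← R1 / (5/6).
R2 ← R2 − 1/3·R1.
R3 ← R3 + 5/4·R1.
R4 ← R4 + 2/3·R1.
R2 ← R2 / (21/25).
R1 ← R1 + 48/25·R2.
R3 ← R3 + 4/5·R2.
R4 ← R4 + 7/25·R2.
R3 ← R3 / (31/9).
R1 ← R1 − 14/3·R3.
R2 ← R2 − 20/9·R3.
R4 ← R4 − 25/18·R3.
R4 ← R4 / (-11673/8680).
R1 ← R1 + 5133/2170·R4.
R2 ← R2 + 395/217·R4.
R3 ← R3 − 153/868·R4.
Reading off the reduced rows gives x = 1, y = 0, z = 3, w = 1.

x = 1, y = 0, z = 3, w = 1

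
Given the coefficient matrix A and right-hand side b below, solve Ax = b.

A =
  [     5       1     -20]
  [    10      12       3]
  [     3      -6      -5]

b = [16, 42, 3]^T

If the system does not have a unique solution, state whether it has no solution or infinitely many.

x_1 = 3, x_2 = 1, x_3 = 0

Row-reduce the augmented matrix:
R1 ← R1 / (5).
R2 ← R2 − 10·R1.
R3 ← R3 − 3·R1.
R2 ← R2 / (10).
R1 ← R1 − 1/5·R2.
R3 ← R3 + 33/5·R2.
R3 ← R3 / (1769/50).
R1 ← R1 + 243/50·R3.
R2 ← R2 − 43/10·R3.
Reading off the reduced rows gives x_1 = 3, x_2 = 1, x_3 = 0.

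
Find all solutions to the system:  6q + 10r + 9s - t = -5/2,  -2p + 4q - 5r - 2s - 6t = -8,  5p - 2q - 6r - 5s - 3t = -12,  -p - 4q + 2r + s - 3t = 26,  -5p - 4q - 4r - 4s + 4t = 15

Row-reduce:
Swap R1 and R2.
R1 ← R1 / (-2).
R3 ← R3 − 5·R1.
R4 ← R4 + 1·R1.
R5 ← R5 + 5·R1.
R2 ← R2 / (6).
R1 ← R1 + 2·R2.
R3 ← R3 − 8·R2.
R4 ← R4 + 6·R2.
R5 ← R5 + 14·R2.
R3 ← R3 / (-191/6).
R1 ← R1 − 35/6·R3.
R2 ← R2 − 5/3·R3.
R4 ← R4 − 29/2·R3.
R5 ← R5 − 191/6·R3.
R4 ← R4 / (187/191).
R1 ← R1 + 6/191·R4.
R2 ← R2 − 133/382·R4.
R3 ← R3 − 132/191·R4.
Row 5 reduces to 0 = 1/2, a contradiction. The system is inconsistent.

no solution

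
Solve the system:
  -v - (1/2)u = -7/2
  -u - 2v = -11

Row-reduce:
R1 ← R1 / (-1/2).
R2 ← R2 + 1·R1.
Row 2 reduces to 0 = -4, a contradiction. The system is inconsistent.

no solution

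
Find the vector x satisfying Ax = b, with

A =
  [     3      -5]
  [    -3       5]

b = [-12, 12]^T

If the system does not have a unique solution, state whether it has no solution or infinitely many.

infinitely many solutions

Row-reduce:
R1 ← R1 / (3).
R2 ← R2 + 3·R1.
Rank is 1 with 2 unknowns, leaving x_2 free.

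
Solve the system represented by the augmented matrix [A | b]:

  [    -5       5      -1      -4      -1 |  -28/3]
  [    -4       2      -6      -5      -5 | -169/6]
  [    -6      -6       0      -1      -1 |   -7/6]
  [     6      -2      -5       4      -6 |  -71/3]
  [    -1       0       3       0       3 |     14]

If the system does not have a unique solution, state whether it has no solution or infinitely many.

x_1 = 1/2, x_2 = -2/3, x_3 = 7/3, x_4 = -1/3, x_5 = 5/2

Row-reduce the augmented matrix:
R1 ← R1 / (-5).
R2 ← R2 + 4·R1.
R3 ← R3 + 6·R1.
R4 ← R4 − 6·R1.
R5 ← R5 + 1·R1.
R2 ← R2 / (-2).
R1 ← R1 + 1·R2.
R3 ← R3 + 12·R2.
R4 ← R4 − 4·R2.
R5 ← R5 + 1·R2.
R3 ← R3 / (162/5).
R1 ← R1 − 14/5·R3.
R2 ← R2 − 13/5·R3.
R4 ← R4 + 83/5·R3.
R5 ← R5 − 29/5·R3.
R4 ← R4 / (499/162).
R1 ← R1 − 71/162·R4.
R2 ← R2 + 22/81·R4.
R3 ← R3 − 73/162·R4.
R5 ← R5 + 74/81·R4.
R5 ← R5 / (-7/499).
R1 ← R1 − 236/499·R5.
R2 ← R2 + 83/499·R5.
R3 ← R3 − 580/499·R5.
R4 ← R4 + 419/499·R5.
Reading off the reduced rows gives x_1 = 1/2, x_2 = -2/3, x_3 = 7/3, x_4 = -1/3, x_5 = 5/2.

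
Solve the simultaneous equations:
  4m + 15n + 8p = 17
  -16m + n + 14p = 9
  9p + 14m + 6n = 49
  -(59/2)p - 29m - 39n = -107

no solution

Row-reduce:
R1 ← R1 / (4).
R2 ← R2 + 16·R1.
R3 ← R3 − 14·R1.
R4 ← R4 + 29·R1.
R2 ← R2 / (61).
R1 ← R1 − 15/4·R2.
R3 ← R3 + 93/2·R2.
R4 ← R4 − 279/4·R2.
R3 ← R3 / (980/61).
R1 ← R1 + 101/122·R3.
R2 ← R2 − 46/61·R3.
R4 ← R4 + 1470/61·R3.
Row 4 reduces to 0 = 1/2, a contradiction. The system is inconsistent.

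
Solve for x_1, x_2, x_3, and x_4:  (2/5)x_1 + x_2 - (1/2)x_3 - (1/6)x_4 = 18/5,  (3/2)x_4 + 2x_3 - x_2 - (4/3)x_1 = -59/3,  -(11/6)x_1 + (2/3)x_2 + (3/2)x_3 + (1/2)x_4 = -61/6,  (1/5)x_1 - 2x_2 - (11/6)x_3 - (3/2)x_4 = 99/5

Row-reduce the augmented matrix:
R1 ← R1 / (2/5).
R2 ← R2 + 4/3·R1.
R3 ← R3 + 11/6·R1.
R4 ← R4 − 1/5·R1.
R2 ← R2 / (7/3).
R1 ← R1 − 5/2·R2.
R3 ← R3 − 21/4·R2.
R4 ← R4 + 5/2·R2.
R3 ← R3 / (-37/24).
R1 ← R1 + 45/28·R3.
R2 ← R2 − 1/7·R3.
R4 ← R4 + 103/84·R3.
R4 ← R4 / (6971/4662).
R1 ← R1 − 275/259·R4.
R2 ← R2 − 95/518·R4.
R3 ← R3 − 172/111·R4.
Reading off the reduced rows gives x_1 = -1, x_2 = 0, x_3 = -6, x_4 = -6.

x_1 = -1, x_2 = 0, x_3 = -6, x_4 = -6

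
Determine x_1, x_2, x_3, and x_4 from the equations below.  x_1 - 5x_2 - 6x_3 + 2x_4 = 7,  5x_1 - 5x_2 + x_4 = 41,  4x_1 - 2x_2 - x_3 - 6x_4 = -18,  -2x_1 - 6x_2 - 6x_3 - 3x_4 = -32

x_1 = 4, x_2 = -3, x_3 = 4, x_4 = 6

Row-reduce the augmented matrix:
R2 ← R2 − 5·R1.
R3 ← R3 − 4·R1.
R4 ← R4 + 2·R1.
R2 ← R2 / (20).
R1 ← R1 + 5·R2.
R3 ← R3 − 18·R2.
R4 ← R4 + 16·R2.
R3 ← R3 / (-4).
R1 ← R1 − 3/2·R3.
R2 ← R2 − 3/2·R3.
R4 ← R4 − 6·R3.
R4 ← R4 / (-301/20).
R1 ← R1 + 197/80·R4.
R2 ← R2 + 213/80·R4.
R3 ← R3 − 59/40·R4.
Reading off the reduced rows gives x_1 = 4, x_2 = -3, x_3 = 4, x_4 = 6.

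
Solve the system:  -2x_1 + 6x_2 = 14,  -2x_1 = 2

Row-reduce the augmented matrix:
R1 ← R1 / (-2).
R2 ← R2 + 2·R1.
R2 ← R2 / (-6).
R1 ← R1 + 3·R2.
Reading off the reduced rows gives x_1 = -1, x_2 = 2.

x_1 = -1, x_2 = 2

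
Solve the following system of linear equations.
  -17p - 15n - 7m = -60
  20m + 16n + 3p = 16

Row-reduce:
R1 ← R1 / (-7).
R2 ← R2 − 20·R1.
R2 ← R2 / (-188/7).
R1 ← R1 − 15/7·R2.
Rank is 2 with 3 unknowns, leaving p free.

infinitely many solutions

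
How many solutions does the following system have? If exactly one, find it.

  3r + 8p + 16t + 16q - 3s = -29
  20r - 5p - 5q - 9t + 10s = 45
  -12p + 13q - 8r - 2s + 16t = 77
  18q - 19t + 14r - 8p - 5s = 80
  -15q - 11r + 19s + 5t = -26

Row-reduce the augmented matrix:
R1 ← R1 / (8).
R2 ← R2 + 5·R1.
R3 ← R3 + 12·R1.
R4 ← R4 + 8·R1.
R2 ← R2 / (5).
R1 ← R1 − 2·R2.
R3 ← R3 − 37·R2.
R4 ← R4 − 34·R2.
R5 ← R5 + 15·R2.
R3 ← R3 / (-1323/8).
R1 ← R1 + 67/8·R3.
R2 ← R2 − 35/8·R3.
R4 ← R4 + 527/4·R3.
R5 ← R5 − 437/8·R3.
R4 ← R4 / (-13457/1323).
R1 ← R1 + 332/1323·R4.
R2 ← R2 + 26/189·R4.
R3 ← R3 − 533/1323·R4.
R5 ← R5 − 28270/1323·R4.
R5 ← R5 / (-3793501/67285).
R1 ← R1 − 55953/67285·R5.
R2 ← R2 − 104038/67285·R5.
R3 ← R3 + 21719/13457·R5.
R4 ← R4 − 236629/67285·R5.
Reading off the reduced rows gives p = -6, q = 1, r = 1, s = 0, t = 0.

p = -6, q = 1, r = 1, s = 0, t = 0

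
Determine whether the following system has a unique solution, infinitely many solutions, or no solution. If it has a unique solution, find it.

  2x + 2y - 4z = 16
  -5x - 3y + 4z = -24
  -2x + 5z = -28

Row-reduce the augmented matrix:
R1 ← R1 / (2).
R2 ← R2 + 5·R1.
R3 ← R3 + 2·R1.
R2 ← R2 / (2).
R1 ← R1 − 1·R2.
R3 ← R3 − 2·R2.
R3 ← R3 / (7).
R1 ← R1 − 1·R3.
R2 ← R2 + 3·R3.
Reading off the reduced rows gives x = 4, y = -4, z = -4.

x = 4, y = -4, z = -4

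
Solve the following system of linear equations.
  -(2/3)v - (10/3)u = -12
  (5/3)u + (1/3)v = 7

Row-reduce:
R1 ← R1 / (-10/3).
R2 ← R2 − 5/3·R1.
Row 2 reduces to 0 = 1, a contradiction. The system is inconsistent.

no solution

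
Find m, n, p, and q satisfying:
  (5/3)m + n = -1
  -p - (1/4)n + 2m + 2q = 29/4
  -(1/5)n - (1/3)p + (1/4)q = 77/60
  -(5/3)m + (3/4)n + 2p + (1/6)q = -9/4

m = 0, n = -1, p = -1, q = 3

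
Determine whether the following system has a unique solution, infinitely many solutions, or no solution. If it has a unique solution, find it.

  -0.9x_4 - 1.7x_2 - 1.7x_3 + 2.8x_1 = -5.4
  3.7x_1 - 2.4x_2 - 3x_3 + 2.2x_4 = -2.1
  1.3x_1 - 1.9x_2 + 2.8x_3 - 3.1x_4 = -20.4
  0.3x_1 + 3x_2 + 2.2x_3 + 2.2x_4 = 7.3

Row-reduce the augmented matrix:
R1 ← R1 / (14/5).
R2 ← R2 − 37/10·R1.
R3 ← R3 − 13/10·R1.
R4 ← R4 − 3/10·R1.
R2 ← R2 / (-43/280).
R1 ← R1 + 17/28·R2.
R3 ← R3 + 311/280·R2.
R4 ← R4 − 891/280·R2.
R3 ← R3 / (3887/430).
R1 ← R1 − 102/43·R3.
R2 ← R2 − 211/43·R3.
R4 ← R4 + 569/43·R3.
R4 ← R4 / (635827/19435).
R1 ← R1 + 25594/3887·R4.
R2 ← R2 + 28403/3887·R4.
R3 ← R3 + 11694/3887·R4.
Reading off the reduced rows gives x_1 = -1, x_2 = 4, x_3 = -3, x_4 = 1.

x_1 = -1, x_2 = 4, x_3 = -3, x_4 = 1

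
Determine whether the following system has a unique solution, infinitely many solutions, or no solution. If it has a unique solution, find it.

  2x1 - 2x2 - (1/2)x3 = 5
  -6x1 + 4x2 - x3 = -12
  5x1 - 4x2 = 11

Row-reduce:
R1 ← R1 / (2).
R2 ← R2 + 6·R1.
R3 ← R3 − 5·R1.
R2 ← R2 / (-2).
R1 ← R1 + 1·R2.
R3 ← R3 − 1·R2.
Rank is 2 with 3 unknowns, leaving x3 free.

infinitely many solutions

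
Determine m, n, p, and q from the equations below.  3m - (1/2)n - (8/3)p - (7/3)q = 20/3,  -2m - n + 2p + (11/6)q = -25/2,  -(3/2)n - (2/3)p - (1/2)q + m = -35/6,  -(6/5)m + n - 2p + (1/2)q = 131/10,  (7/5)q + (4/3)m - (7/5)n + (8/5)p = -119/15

Row-reduce the augmented matrix:
R1 ← R1 / (3).
R2 ← R2 + 2·R1.
R3 ← R3 − 1·R1.
R4 ← R4 + 6/5·R1.
R5 ← R5 − 4/3·R1.
R2 ← R2 / (-4/3).
R1 ← R1 + 1/6·R2.
R3 ← R3 + 4/3·R2.
R4 ← R4 − 4/5·R2.
R5 ← R5 + 53/45·R2.
Swap R3 and R4.
R3 ← R3 / (-44/15).
R1 ← R1 + 11/12·R3.
R2 ← R2 + 1/6·R3.
R5 ← R5 − 233/90·R3.
Swap R4 and R5.
R4 ← R4 / (7747/3960).
R1 ← R1 + 35/48·R4.
R2 ← R2 + 17/88·R4.
R3 ← R3 − 1/11·R4.
R5 reduces to 0 = 0, so the extra equation is consistent.
Reading off the reduced rows gives m = 2, n = 6, p = -4, q = 3.

m = 2, n = 6, p = -4, q = 3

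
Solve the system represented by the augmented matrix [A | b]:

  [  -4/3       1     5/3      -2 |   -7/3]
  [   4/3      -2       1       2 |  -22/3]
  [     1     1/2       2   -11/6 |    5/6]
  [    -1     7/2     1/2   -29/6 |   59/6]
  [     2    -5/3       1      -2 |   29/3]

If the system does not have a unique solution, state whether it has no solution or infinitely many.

no solution

Row-reduce:
R1 ← R1 / (-4/3).
R2 ← R2 − 4/3·R1.
R3 ← R3 − 1·R1.
R4 ← R4 + 1·R1.
R5 ← R5 − 2·R1.
R2 ← R2 / (-1).
R1 ← R1 + 3/4·R2.
R3 ← R3 − 5/4·R2.
R4 ← R4 − 11/4·R2.
R5 ← R5 + 1/6·R2.
R3 ← R3 / (79/12).
R1 ← R1 + 13/4·R3.
R2 ← R2 + 8/3·R3.
R4 ← R4 − 79/12·R3.
R5 ← R5 − 55/18·R3.
Swap R4 and R5.
R4 ← R4 / (-2455/711).
R1 ← R1 + 23/158·R4.
R2 ← R2 + 320/237·R4.
R3 ← R3 + 40/79·R4.
Row 5 reduces to 0 = -2, a contradiction. The system is inconsistent.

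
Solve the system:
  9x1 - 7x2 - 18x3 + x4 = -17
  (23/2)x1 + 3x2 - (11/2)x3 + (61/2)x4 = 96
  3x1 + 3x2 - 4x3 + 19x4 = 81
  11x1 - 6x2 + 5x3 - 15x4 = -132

Row-reduce:
R1 ← R1 / (9).
R2 ← R2 − 23/2·R1.
R3 ← R3 − 3·R1.
R4 ← R4 − 11·R1.
R2 ← R2 / (215/18).
R1 ← R1 + 7/9·R2.
R3 ← R3 − 16/3·R2.
R4 ← R4 − 23/9·R2.
R3 ← R3 / (-250/43).
R1 ← R1 + 37/43·R3.
R2 ← R2 − 63/43·R3.
R4 ← R4 − 1000/43·R3.
Rank is 3 with 4 unknowns, leaving x4 free.

infinitely many solutions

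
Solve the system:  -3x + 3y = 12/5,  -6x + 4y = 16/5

x = 0, y = 4/5

Row-reduce the augmented matrix:
R1 ← R1 / (-3).
R2 ← R2 + 6·R1.
R2 ← R2 / (-2).
R1 ← R1 + 1·R2.
Reading off the reduced rows gives x = 0, y = 4/5.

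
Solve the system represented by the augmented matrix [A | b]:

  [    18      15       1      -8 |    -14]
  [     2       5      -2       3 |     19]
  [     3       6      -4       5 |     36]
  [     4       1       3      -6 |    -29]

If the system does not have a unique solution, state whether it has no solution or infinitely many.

no solution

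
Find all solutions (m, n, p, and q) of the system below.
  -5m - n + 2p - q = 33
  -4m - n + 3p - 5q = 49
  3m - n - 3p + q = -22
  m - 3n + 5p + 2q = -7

m = -5, n = -1, p = 1, q = -5

Row-reduce the augmented matrix:
R1 ← R1 / (-5).
R2 ← R2 + 4·R1.
R3 ← R3 − 3·R1.
R4 ← R4 − 1·R1.
R2 ← R2 / (-1/5).
R1 ← R1 − 1/5·R2.
R3 ← R3 + 8/5·R2.
R4 ← R4 + 16/5·R2.
R3 ← R3 / (-13).
R1 ← R1 − 1·R3.
R2 ← R2 + 7·R3.
R4 ← R4 + 17·R3.
R4 ← R4 / (319/13).
R1 ← R1 + 18/13·R4.
R2 ← R2 − 35/13·R4.
R3 ← R3 + 34/13·R4.
Reading off the reduced rows gives m = -5, n = -1, p = 1, q = -5.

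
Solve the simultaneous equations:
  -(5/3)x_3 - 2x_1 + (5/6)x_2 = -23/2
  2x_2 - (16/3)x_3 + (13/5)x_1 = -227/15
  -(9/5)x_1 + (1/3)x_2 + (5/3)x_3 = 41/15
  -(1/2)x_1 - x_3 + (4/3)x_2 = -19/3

Row-reduce:
R1 ← R1 / (-2).
R2 ← R2 − 13/5·R1.
R3 ← R3 + 9/5·R1.
R4 ← R4 + 1/2·R1.
R2 ← R2 / (37/12).
R1 ← R1 + 5/12·R2.
R3 ← R3 + 5/12·R2.
R4 ← R4 − 9/8·R2.
R3 ← R3 / (239/111).
R1 ← R1 + 20/111·R3.
R2 ← R2 + 90/37·R3.
R4 ← R4 − 239/111·R3.
Row 4 reduces to 0 = -3/2, a contradiction. The system is inconsistent.

no solution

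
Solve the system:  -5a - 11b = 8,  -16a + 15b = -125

Row-reduce the augmented matrix:
R1 ← R1 / (-5).
R2 ← R2 + 16·R1.
R2 ← R2 / (251/5).
R1 ← R1 − 11/5·R2.
Reading off the reduced rows gives a = 5, b = -3.

a = 5, b = -3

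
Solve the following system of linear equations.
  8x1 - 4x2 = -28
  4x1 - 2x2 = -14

Row-reduce:
R1 ← R1 / (8).
R2 ← R2 − 4·R1.
Rank is 1 with 2 unknowns, leaving x2 free.

infinitely many solutions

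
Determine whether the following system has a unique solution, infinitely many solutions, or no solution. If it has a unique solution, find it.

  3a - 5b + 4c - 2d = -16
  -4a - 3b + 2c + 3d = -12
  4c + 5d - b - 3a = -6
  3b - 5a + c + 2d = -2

a = 2, b = 2, c = -2, d = 2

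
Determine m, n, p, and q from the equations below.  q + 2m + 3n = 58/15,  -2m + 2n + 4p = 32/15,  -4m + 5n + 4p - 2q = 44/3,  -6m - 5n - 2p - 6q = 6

m = -2/3, n = 12/5, p = -1, q = -2

Row-reduce the augmented matrix:
R1 ← R1 / (2).
R2 ← R2 + 2·R1.
R3 ← R3 + 4·R1.
R4 ← R4 + 6·R1.
R2 ← R2 / (5).
R1 ← R1 − 3/2·R2.
R3 ← R3 − 11·R2.
R4 ← R4 − 4·R2.
R3 ← R3 / (-24/5).
R1 ← R1 + 6/5·R3.
R2 ← R2 − 4/5·R3.
R4 ← R4 + 26/5·R3.
R4 ← R4 / (-17/12).
R1 ← R1 − 3/4·R4.
R2 ← R2 + 1/6·R4.
R3 ← R3 − 11/24·R4.
Reading off the reduced rows gives m = -2/3, n = 12/5, p = -1, q = -2.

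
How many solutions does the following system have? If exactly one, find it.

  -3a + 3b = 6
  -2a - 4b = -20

Row-reduce the augmented matrix:
R1 ← R1 / (-3).
R2 ← R2 + 2·R1.
R2 ← R2 / (-6).
R1 ← R1 + 1·R2.
Reading off the reduced rows gives a = 2, b = 4.

a = 2, b = 4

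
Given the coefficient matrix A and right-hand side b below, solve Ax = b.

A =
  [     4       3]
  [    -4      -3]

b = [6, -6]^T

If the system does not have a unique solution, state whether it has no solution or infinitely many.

Row-reduce:
R1 ← R1 / (4).
R2 ← R2 + 4·R1.
Rank is 1 with 2 unknowns, leaving x_2 free.

infinitely many solutions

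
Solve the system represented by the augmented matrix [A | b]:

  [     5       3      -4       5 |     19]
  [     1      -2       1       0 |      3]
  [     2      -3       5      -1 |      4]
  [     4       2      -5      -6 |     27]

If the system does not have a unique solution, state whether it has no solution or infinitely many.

Row-reduce the augmented matrix:
R1 ← R1 / (5).
R2 ← R2 − 1·R1.
R3 ← R3 − 2·R1.
R4 ← R4 − 4·R1.
R2 ← R2 / (-13/5).
R1 ← R1 − 3/5·R2.
R3 ← R3 + 21/5·R2.
R4 ← R4 + 2/5·R2.
R3 ← R3 / (48/13).
R1 ← R1 + 5/13·R3.
R2 ← R2 + 9/13·R3.
R4 ← R4 + 27/13·R3.
R4 ← R4 / (-85/8).
R1 ← R1 − 5/8·R4.
R2 ← R2 − 1/8·R4.
R3 ← R3 + 3/8·R4.
Reading off the reduced rows gives x_1 = 4, x_2 = 0, x_3 = -1, x_4 = -1.

x_1 = 4, x_2 = 0, x_3 = -1, x_4 = -1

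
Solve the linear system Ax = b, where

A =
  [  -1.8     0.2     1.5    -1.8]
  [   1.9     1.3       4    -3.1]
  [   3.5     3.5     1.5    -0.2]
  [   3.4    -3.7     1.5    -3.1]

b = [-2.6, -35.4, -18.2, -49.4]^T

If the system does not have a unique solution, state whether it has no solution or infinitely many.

x_1 = -6, x_2 = 2, x_3 = -2, x_4 = 6

Row-reduce the augmented matrix:
R1 ← R1 / (-9/5).
R2 ← R2 − 19/10·R1.
R3 ← R3 − 7/2·R1.
R4 ← R4 − 17/5·R1.
R2 ← R2 / (68/45).
R1 ← R1 + 1/9·R2.
R3 ← R3 − 35/9·R2.
R4 ← R4 + 299/90·R2.
R3 ← R3 / (-2707/272).
R1 ← R1 + 115/272·R3.
R2 ← R2 − 1005/272·R3.
R4 ← R4 − 9035/544·R3.
R4 ← R4 / (-23751/10828).
R1 ← R1 − 1315/5414·R4.
R2 ← R2 − 513/5414·R4.
R3 ← R3 + 12468/13535·R4.
Reading off the reduced rows gives x_1 = -6, x_2 = 2, x_3 = -2, x_4 = 6.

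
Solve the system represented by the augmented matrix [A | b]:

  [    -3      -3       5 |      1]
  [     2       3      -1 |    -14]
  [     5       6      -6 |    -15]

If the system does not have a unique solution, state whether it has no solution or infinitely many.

infinitely many solutions

Row-reduce:
R1 ← R1 / (-3).
R2 ← R2 − 2·R1.
R3 ← R3 − 5·R1.
R1 ← R1 − 1·R2.
R3 ← R3 − 1·R2.
Rank is 2 with 3 unknowns, leaving x_3 free.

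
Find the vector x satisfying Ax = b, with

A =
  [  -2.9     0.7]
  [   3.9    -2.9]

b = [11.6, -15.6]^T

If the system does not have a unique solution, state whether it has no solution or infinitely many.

x_1 = -4, x_2 = 0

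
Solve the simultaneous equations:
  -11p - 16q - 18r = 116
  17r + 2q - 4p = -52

Row-reduce:
R1 ← R1 / (-11).
R2 ← R2 + 4·R1.
R2 ← R2 / (86/11).
R1 ← R1 − 16/11·R2.
Rank is 2 with 3 unknowns, leaving r free.

infinitely many solutions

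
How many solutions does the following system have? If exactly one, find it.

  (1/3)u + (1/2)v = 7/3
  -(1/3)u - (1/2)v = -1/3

Row-reduce:
R1 ← R1 / (1/3).
R2 ← R2 + 1/3·R1.
Row 2 reduces to 0 = 2, a contradiction. The system is inconsistent.

no solution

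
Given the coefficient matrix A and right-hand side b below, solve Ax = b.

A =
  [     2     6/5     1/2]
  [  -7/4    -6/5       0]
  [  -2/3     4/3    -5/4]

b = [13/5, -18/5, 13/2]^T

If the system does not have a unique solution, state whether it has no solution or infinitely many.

x_1 = 0, x_2 = 3, x_3 = -2

Row-reduce the augmented matrix:
R1 ← R1 / (2).
R2 ← R2 + 7/4·R1.
R3 ← R3 + 2/3·R1.
R2 ← R2 / (-3/20).
R1 ← R1 − 3/5·R2.
R3 ← R3 − 26/15·R2.
R3 ← R3 / (143/36).
R1 ← R1 − 2·R3.
R2 ← R2 + 35/12·R3.
Reading off the reduced rows gives x_1 = 0, x_2 = 3, x_3 = -2.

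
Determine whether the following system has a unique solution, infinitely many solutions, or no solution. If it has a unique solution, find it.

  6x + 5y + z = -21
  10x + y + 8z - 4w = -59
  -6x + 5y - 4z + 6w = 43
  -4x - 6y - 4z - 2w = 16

infinitely many solutions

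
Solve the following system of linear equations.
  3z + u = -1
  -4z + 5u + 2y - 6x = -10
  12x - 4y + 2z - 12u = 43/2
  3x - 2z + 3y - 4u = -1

Row-reduce:
Swap R1 and R2.
R1 ← R1 / (-6).
R3 ← R3 − 12·R1.
R4 ← R4 − 3·R1.
Swap R2 and R4.
R2 ← R2 / (4).
R1 ← R1 + 1/3·R2.
R3 ← R3 / (-6).
R1 ← R1 − 1/3·R3.
R2 ← R2 + 1·R3.
R4 ← R4 − 3·R3.
Row 4 reduces to 0 = -1/4, a contradiction. The system is inconsistent.

no solution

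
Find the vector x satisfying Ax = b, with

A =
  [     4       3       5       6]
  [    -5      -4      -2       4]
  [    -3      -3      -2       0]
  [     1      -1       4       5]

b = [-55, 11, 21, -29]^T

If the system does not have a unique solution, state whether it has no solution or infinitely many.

Row-reduce the augmented matrix:
R1 ← R1 / (4).
R2 ← R2 + 5·R1.
R3 ← R3 + 3·R1.
R4 ← R4 − 1·R1.
R2 ← R2 / (-1/4).
R1 ← R1 − 3/4·R2.
R3 ← R3 + 3/4·R2.
R4 ← R4 + 7/4·R2.
R3 ← R3 / (-11).
R1 ← R1 − 14·R3.
R2 ← R2 + 17·R3.
R4 ← R4 + 27·R3.
R4 ← R4 / (-37/11).
R1 ← R1 + 24/11·R4.
R2 ← R2 − 4/11·R4.
R3 ← R3 − 30/11·R4.
Reading off the reduced rows gives x_1 = -1, x_2 = -4, x_3 = -3, x_4 = -4.

x_1 = -1, x_2 = -4, x_3 = -3, x_4 = -4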